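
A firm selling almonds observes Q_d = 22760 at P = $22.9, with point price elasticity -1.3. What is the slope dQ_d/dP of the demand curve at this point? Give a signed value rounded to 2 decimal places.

Ed = (dQ_d/dP)·(P/Q_d) ⇒ dQ_d/dP = Ed·Q_d/P = (-1.3)·22760/22.9 = -1292.0524…

-1292.05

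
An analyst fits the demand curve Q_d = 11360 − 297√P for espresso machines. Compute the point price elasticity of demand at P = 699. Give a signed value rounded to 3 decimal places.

dQ_d/dP = −297/(2√P) = -5.61679. At P = 699, Q_d = 3507.73.
Ed = (dQ_d/dP)·(P/Q_d) = (-5.61679) × (699/3507.73) = -1.11927…

-1.119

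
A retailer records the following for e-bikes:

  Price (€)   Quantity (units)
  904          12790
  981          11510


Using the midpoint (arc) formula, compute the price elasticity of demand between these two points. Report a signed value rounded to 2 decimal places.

%ΔQ = (11510 − 12790) / [(12790 + 11510)/2] = -1280/12150 = -0.105349…
%ΔP = (981 − 904) / [(904 + 981)/2] = 77/942.5 = 0.081697…
Arc Ed = %ΔQ / %ΔP = (-1280/12150) / (77/942.5) = -1.2895…

-1.29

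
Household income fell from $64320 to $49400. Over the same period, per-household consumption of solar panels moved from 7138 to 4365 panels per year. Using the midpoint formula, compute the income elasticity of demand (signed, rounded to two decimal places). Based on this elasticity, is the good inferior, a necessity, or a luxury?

%ΔQ = (4365 − 7138)/[( 7138 + 4365)/2] = -2773/5751.5 = -0.482135…
%ΔIncome = (49400 − 64320)/[( 64320 + 49400)/2] = -14920/56860 = -0.262398…
E_income = (-2773/5751.5) / (-14920/56860) = 1.8374…
E_income > 1 ⇒ normal good, luxury.

1.84; luxury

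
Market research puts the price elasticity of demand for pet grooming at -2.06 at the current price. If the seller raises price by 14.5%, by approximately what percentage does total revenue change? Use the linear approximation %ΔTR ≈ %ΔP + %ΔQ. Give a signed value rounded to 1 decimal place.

-15.4%

%ΔQ ≈ Ed × %ΔP = (-2.06) × (+14.5%) = -29.8700%
%ΔTR ≈ %ΔP + %ΔQ = (+14.5%) + (-29.8700%) = -15.3700%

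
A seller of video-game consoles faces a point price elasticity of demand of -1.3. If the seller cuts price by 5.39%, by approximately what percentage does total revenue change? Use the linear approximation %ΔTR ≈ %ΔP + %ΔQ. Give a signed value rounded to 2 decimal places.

+1.62%

%ΔQ ≈ Ed × %ΔP = (-1.3) × (-5.39%) = +7.0070%
%ΔTR ≈ %ΔP + %ΔQ = (-5.39%) + (+7.0070%) = +1.6170%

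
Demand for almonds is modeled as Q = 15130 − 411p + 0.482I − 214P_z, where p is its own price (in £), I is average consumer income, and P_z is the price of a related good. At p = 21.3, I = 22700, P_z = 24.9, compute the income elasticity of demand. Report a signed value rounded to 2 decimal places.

At the given values, Q = 15130 − 411(21.3) + 0.482(22700) − 214(24.9) = 11988.5.
∂Q/∂I = 0.482.
E = (0.482) × (22700/11988.5) = 0.9126…

0.91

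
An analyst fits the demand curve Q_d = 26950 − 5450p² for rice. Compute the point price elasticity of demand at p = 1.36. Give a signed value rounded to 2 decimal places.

-1.20

dQ_d/dp = −2·5450·p = -14824. At p = 1.36, Q_d = 16869.68.
Ed = (dQ_d/dp)·(p/Q_d) = (-14824) × (1.36/16869.68) = -1.1950…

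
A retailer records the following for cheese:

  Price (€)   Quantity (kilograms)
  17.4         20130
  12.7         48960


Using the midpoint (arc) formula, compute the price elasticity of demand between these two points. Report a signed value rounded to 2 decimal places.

-2.67

%ΔQ = (48960 − 20130) / [(20130 + 48960)/2] = 28830/34545 = 0.834563…
%ΔP = (12.7 − 17.4) / [(17.4 + 12.7)/2] = -4.7/15.05 = -0.312292…
Arc Ed = %ΔQ / %ΔP = (28830/34545) / (-4.7/15.05) = -2.6723…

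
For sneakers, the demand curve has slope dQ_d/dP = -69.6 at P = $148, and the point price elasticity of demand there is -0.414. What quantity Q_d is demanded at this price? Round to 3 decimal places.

Ed = (dQ_d/dP)·(P/Q_d) ⇒ Q_d = (dQ_d/dP)·P/Ed = (-69.6)·148/(-0.414) = 24881.15942…

24881.159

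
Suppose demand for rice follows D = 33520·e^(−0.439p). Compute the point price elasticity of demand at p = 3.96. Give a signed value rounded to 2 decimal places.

-1.74

dD/dp = −0.439·D = -2586.86. At p = 3.96, D = 5892.63.
Ed = (dD/dp)·(p/D) = (-2586.86) × (3.96/5892.63) = -1.7384…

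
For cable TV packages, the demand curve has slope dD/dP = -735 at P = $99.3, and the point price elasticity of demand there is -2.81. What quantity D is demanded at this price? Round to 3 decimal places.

25973.488

Ed = (dD/dP)·(P/D) ⇒ D = (dD/dP)·P/Ed = (-735)·99.3/(-2.81) = 25973.48754…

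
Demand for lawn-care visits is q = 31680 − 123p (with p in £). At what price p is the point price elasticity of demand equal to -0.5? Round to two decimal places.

Ed = −123p/(31680 − 123p). Set this equal to -0.5:
123p = 0.5·(31680 − 123p) ⇒ 123p(1 + 0.5) = 0.5·31680
p = 0.5·31680 / (123·1.5) = 85.8536…

85.85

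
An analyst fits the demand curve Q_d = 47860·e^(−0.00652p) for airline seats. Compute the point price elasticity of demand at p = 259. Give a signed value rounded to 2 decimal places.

dQ_d/dp = −0.00652·Q_d = -57.6549. At p = 259, Q_d = 8842.77.
Ed = (dQ_d/dp)·(p/Q_d) = (-57.6549) × (259/8842.77) = -1.6886…

-1.69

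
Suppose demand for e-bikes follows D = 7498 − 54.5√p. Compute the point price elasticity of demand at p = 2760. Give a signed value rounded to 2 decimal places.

dD/dp = −54.5/(2√p) = -0.518695. At p = 2760, D = 4634.8.
Ed = (dD/dp)·(p/D) = (-0.518695) × (2760/4634.8) = -0.3088…

-0.31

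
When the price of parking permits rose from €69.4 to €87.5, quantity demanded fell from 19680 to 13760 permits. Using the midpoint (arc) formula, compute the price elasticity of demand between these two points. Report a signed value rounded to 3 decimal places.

-1.535

%ΔQ = (13760 − 19680) / [(19680 + 13760)/2] = -5920/16720 = -0.354066…
%ΔP = (87.5 − 69.4) / [(69.4 + 87.5)/2] = 18.1/78.45 = 0.230720…
Arc Ed = %ΔQ / %ΔP = (-5920/16720) / (18.1/78.45) = -1.53461…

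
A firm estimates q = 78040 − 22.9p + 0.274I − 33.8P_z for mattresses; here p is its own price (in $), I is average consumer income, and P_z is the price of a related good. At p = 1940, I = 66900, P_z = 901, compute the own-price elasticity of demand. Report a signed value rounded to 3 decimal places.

-2.067

At the given values, q = 78040 − 22.9(1940) + 0.274(66900) − 33.8(901) = 21490.8.
∂q/∂p = −22.9.
E = (-22.9) × (1940/21490.8) = -2.06721…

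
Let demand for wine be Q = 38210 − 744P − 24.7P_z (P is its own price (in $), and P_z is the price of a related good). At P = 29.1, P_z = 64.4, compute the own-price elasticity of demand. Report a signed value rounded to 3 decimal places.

At the given values, Q = 38210 − 744(29.1) − 24.7(64.4) = 14968.92.
∂Q/∂P = −744.
E = (-744) × (29.1/14968.92) = -1.44635…

-1.446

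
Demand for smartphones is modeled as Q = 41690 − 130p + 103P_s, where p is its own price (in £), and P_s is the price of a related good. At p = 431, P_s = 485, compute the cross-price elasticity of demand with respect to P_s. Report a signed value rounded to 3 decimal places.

1.403

At the given values, Q = 41690 − 130(431) + 103(485) = 35615.
∂Q/∂P_s = 103.
E = (103) × (485/35615) = 1.40263…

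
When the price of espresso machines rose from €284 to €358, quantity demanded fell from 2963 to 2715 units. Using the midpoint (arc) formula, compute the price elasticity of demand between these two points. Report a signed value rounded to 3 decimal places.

%ΔQ = (2715 − 2963) / [(2963 + 2715)/2] = -248/2839 = -0.087354…
%ΔP = (358 − 284) / [(284 + 358)/2] = 74/321 = 0.230529…
Arc Ed = %ΔQ / %ΔP = (-248/2839) / (74/321) = -0.37893…

-0.379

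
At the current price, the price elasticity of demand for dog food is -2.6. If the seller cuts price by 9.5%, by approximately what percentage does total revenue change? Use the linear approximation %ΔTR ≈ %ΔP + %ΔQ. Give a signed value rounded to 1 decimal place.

%ΔQ ≈ Ed × %ΔP = (-2.6) × (-9.5%) = +24.7000%
%ΔTR ≈ %ΔP + %ΔQ = (-9.5%) + (+24.7000%) = +15.2000%

+15.2%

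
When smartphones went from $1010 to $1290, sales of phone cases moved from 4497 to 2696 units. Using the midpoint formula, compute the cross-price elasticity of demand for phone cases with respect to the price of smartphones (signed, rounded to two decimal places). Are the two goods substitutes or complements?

%ΔQ_{phone cases} = (2696 − 4497)/avg = -1801/3596.5 = -0.500764…
%ΔP_{smartphones} = (1290 − 1010)/avg = 280/1150 = 0.243478…
E_cross = (-1801/3596.5) / (280/1150) = -2.0567…
E_cross < 0 ⇒ the goods are complements.

-2.06; complements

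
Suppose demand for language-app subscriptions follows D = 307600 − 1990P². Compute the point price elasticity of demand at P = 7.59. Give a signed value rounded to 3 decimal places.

dD/dP = −2·1990·P = -30208.2. At P = 7.59, D = 192959.881.
Ed = (dD/dP)·(P/D) = (-30208.2) × (7.59/192959.881) = -1.18822…

-1.188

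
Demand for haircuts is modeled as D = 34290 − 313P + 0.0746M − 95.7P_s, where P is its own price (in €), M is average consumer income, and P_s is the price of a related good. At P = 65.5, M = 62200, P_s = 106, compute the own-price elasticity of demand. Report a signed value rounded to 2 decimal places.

At the given values, D = 34290 − 313(65.5) + 0.0746(62200) − 95.7(106) = 8284.42.
∂D/∂P = −313.
E = (-313) × (65.5/8284.42) = -2.4747…

-2.47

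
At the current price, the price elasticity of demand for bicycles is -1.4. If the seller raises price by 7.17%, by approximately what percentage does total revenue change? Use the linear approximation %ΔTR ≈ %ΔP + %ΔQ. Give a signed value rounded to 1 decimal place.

%ΔQ ≈ Ed × %ΔP = (-1.4) × (+7.17%) = -10.0380%
%ΔTR ≈ %ΔP + %ΔQ = (+7.17%) + (-10.0380%) = -2.8680%

-2.9%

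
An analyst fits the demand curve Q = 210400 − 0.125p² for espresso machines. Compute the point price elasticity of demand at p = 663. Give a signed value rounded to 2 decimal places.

-0.71

dQ/dp = −2·0.125·p = -165.75. At p = 663, Q = 155453.875.
Ed = (dQ/dp)·(p/Q) = (-165.75) × (663/155453.875) = -0.7069…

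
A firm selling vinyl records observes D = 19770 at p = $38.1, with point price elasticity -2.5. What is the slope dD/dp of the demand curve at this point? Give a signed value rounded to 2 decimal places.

-1297.24

Ed = (dD/dp)·(p/D) ⇒ dD/dp = Ed·D/p = (-2.5)·19770/38.1 = -1297.2440…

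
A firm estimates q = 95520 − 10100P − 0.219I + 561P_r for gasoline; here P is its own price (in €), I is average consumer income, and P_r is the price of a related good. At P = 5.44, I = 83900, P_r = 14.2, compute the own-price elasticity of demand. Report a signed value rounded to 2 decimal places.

At the given values, q = 95520 − 10100(5.44) − 0.219(83900) + 561(14.2) = 30168.1.
∂q/∂P = −10100.
E = (-10100) × (5.44/30168.1) = -1.8212…

-1.82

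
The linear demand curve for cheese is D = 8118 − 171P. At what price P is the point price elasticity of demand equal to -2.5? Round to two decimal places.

Ed = −171P/(8118 − 171P). Set this equal to -2.5:
171P = 2.5·(8118 − 171P) ⇒ 171P(1 + 2.5) = 2.5·8118
P = 2.5·8118 / (171·3.5) = 33.9097…

33.91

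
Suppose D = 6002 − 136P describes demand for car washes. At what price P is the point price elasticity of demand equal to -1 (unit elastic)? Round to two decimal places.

22.07

Ed = −136P/(6002 − 136P). Set this equal to -1:
136P = 1·(6002 − 136P) ⇒ 136P(1 + 1) = 1·6002
P = 1·6002 / (136·2) = 22.0661…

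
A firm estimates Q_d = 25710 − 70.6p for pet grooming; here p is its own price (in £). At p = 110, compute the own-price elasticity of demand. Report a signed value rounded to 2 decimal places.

-0.43

At the given values, Q_d = 25710 − 70.6(110) = 17944.
∂Q_d/∂p = −70.6.
E = (-70.6) × (110/17944) = -0.4327…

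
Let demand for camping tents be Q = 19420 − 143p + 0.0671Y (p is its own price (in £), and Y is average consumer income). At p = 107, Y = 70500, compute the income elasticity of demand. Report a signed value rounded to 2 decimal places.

At the given values, Q = 19420 − 143(107) + 0.0671(70500) = 8849.55.
∂Q/∂Y = 0.0671.
E = (0.0671) × (70500/8849.55) = 0.5345…

0.53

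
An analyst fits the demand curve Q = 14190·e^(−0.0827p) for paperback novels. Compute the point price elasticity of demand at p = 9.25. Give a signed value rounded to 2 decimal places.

-0.76

dQ/dp = −0.0827·Q = -546.089. At p = 9.25, Q = 6603.25.
Ed = (dQ/dp)·(p/Q) = (-546.089) × (9.25/6603.25) = -0.7649…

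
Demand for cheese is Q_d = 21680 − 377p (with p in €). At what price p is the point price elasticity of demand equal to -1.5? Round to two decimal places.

34.50

Ed = −377p/(21680 − 377p). Set this equal to -1.5:
377p = 1.5·(21680 − 377p) ⇒ 377p(1 + 1.5) = 1.5·21680
p = 1.5·21680 / (377·2.5) = 34.5039…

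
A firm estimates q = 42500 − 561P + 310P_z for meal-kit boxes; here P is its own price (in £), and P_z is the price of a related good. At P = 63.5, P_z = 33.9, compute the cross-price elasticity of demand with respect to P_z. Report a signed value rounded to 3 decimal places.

0.604

At the given values, q = 42500 − 561(63.5) + 310(33.9) = 17385.5.
∂q/∂P_z = 310.
E = (310) × (33.9/17385.5) = 0.60446…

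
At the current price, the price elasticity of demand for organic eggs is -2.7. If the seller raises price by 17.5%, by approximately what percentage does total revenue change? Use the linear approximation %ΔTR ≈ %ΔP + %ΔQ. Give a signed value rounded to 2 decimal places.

%ΔQ ≈ Ed × %ΔP = (-2.7) × (+17.5%) = -47.2500%
%ΔTR ≈ %ΔP + %ΔQ = (+17.5%) + (-47.2500%) = -29.7500%

-29.75%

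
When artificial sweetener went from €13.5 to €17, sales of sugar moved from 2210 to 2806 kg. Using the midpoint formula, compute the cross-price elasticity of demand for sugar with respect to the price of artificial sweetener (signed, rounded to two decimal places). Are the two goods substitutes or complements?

1.04; substitutes

%ΔQ_{sugar} = (2806 − 2210)/avg = 596/2508 = 0.237639…
%ΔP_{artificial sweetener} = (17 − 13.5)/avg = 3.5/15.25 = 0.229508…
E_cross = (596/2508) / (3.5/15.25) = 1.0354…
E_cross > 0 ⇒ the goods are substitutes.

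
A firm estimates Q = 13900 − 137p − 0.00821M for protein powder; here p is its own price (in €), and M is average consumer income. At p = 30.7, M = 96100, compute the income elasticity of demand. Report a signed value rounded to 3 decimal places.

-0.089

At the given values, Q = 13900 − 137(30.7) − 0.00821(96100) = 8905.119.
∂Q/∂M = -0.00821.
E = (-0.00821) × (96100/8905.119) = -0.08859…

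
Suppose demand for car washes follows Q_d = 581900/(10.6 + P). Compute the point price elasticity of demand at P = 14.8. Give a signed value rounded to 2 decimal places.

dQ_d/dP = −581900/(10.6 + P)² = -901.947. At P = 14.8, Q_d = 22909.4.
Ed = (dQ_d/dP)·(P/Q_d) = (-901.947) × (14.8/22909.4) = -0.5826…

-0.58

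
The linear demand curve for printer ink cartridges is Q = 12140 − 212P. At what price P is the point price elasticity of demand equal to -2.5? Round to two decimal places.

Ed = −212P/(12140 − 212P). Set this equal to -2.5:
212P = 2.5·(12140 − 212P) ⇒ 212P(1 + 2.5) = 2.5·12140
P = 2.5·12140 / (212·3.5) = 40.9029…

40.90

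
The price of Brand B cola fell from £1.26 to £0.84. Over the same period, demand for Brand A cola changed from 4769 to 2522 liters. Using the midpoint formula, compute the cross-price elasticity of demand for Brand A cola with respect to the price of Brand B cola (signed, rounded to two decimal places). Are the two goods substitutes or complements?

1.54; substitutes

%ΔQ_{Brand A cola} = (2522 − 4769)/avg = -2247/3645.5 = -0.616376…
%ΔP_{Brand B cola} = (0.84 − 1.26)/avg = -0.42/1.05 = -0.4
E_cross = (-2247/3645.5) / (-0.42/1.05) = 1.5409…
E_cross > 0 ⇒ the goods are substitutes.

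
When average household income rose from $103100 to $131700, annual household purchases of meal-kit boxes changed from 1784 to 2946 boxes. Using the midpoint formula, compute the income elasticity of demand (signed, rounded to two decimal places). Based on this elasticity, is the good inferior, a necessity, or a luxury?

2.02; luxury

%ΔQ = (2946 − 1784)/[( 1784 + 2946)/2] = 1162/2365 = 0.491331…
%ΔIncome = (131700 − 103100)/[( 103100 + 131700)/2] = 28600/117400 = 0.243611…
E_income = (1162/2365) / (28600/117400) = 2.0168…
E_income > 1 ⇒ normal good, luxury.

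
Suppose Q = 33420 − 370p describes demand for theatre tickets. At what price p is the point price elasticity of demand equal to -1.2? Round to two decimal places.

Ed = −370p/(33420 − 370p). Set this equal to -1.2:
370p = 1.2·(33420 − 370p) ⇒ 370p(1 + 1.2) = 1.2·33420
p = 1.2·33420 / (370·2.2) = 49.2678…

49.27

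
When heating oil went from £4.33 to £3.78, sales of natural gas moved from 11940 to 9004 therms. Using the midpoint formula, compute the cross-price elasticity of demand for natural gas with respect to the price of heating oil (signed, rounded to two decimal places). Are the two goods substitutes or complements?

2.07; substitutes

%ΔQ_{natural gas} = (9004 − 11940)/avg = -2936/10472 = -0.280366…
%ΔP_{heating oil} = (3.78 − 4.33)/avg = -0.55/4.055 = -0.135635…
E_cross = (-2936/10472) / (-0.55/4.055) = 2.0670…
E_cross > 0 ⇒ the goods are substitutes.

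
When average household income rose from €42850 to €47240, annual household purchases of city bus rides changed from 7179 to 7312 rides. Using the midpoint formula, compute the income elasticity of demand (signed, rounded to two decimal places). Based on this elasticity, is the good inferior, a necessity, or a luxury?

%ΔQ = (7312 − 7179)/[( 7179 + 7312)/2] = 133/7245.5 = 0.018356…
%ΔIncome = (47240 − 42850)/[( 42850 + 47240)/2] = 4390/45045 = 0.097458…
E_income = (133/7245.5) / (4390/45045) = 0.1883…
0 < E_income < 1 ⇒ normal good, necessity.

0.19; necessity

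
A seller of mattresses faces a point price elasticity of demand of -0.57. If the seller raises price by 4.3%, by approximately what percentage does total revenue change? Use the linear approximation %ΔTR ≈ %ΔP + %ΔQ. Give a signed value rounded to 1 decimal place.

+1.8%

%ΔQ ≈ Ed × %ΔP = (-0.57) × (+4.3%) = -2.4510%
%ΔTR ≈ %ΔP + %ΔQ = (+4.3%) + (-2.4510%) = +1.8490%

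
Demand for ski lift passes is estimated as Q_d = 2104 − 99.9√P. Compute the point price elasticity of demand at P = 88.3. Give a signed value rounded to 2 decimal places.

dQ_d/dP = −99.9/(2√P) = -5.31563. At P = 88.3, Q_d = 1165.26.
Ed = (dQ_d/dP)·(P/Q_d) = (-5.31563) × (88.3/1165.26) = -0.4028…

-0.40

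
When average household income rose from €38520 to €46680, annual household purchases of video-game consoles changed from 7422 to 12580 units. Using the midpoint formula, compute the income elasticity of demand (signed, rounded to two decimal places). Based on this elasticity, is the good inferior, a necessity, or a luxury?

2.69; luxury

%ΔQ = (12580 − 7422)/[( 7422 + 12580)/2] = 5158/10001 = 0.515748…
%ΔIncome = (46680 − 38520)/[( 38520 + 46680)/2] = 8160/42600 = 0.191549…
E_income = (5158/10001) / (8160/42600) = 2.6925…
E_income > 1 ⇒ normal good, luxury.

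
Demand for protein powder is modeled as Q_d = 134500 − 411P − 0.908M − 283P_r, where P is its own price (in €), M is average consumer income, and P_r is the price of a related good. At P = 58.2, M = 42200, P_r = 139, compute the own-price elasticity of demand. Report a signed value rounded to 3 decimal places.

-0.727

At the given values, Q_d = 134500 − 411(58.2) − 0.908(42200) − 283(139) = 32925.2.
∂Q_d/∂P = −411.
E = (-411) × (58.2/32925.2) = -0.72650…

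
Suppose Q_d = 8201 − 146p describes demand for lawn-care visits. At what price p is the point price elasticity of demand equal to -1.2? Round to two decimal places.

Ed = −146p/(8201 − 146p). Set this equal to -1.2:
146p = 1.2·(8201 − 146p) ⇒ 146p(1 + 1.2) = 1.2·8201
p = 1.2·8201 / (146·2.2) = 30.6388…

30.64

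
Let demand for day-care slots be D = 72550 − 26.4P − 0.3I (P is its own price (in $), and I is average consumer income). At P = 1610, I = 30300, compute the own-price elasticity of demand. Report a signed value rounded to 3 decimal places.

-2.028

At the given values, D = 72550 − 26.4(1610) − 0.3(30300) = 20956.
∂D/∂P = −26.4.
E = (-26.4) × (1610/20956) = -2.02824…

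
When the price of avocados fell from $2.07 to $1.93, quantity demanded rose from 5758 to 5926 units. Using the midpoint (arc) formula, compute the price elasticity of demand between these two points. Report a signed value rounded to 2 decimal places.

%ΔQ = (5926 − 5758) / [(5758 + 5926)/2] = 168/5842 = 0.028757…
%ΔP = (1.93 − 2.07) / [(2.07 + 1.93)/2] = -0.14/2 = -0.07
Arc Ed = %ΔQ / %ΔP = (168/5842) / (-0.14/2) = -0.4108…

-0.41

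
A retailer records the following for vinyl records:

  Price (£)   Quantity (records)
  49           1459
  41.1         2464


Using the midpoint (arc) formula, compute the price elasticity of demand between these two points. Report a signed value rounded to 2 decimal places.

%ΔQ = (2464 − 1459) / [(1459 + 2464)/2] = 1005/1961.5 = 0.512362…
%ΔP = (41.1 − 49) / [(49 + 41.1)/2] = -7.9/45.05 = -0.175360…
Arc Ed = %ΔQ / %ΔP = (1005/1961.5) / (-7.9/45.05) = -2.9217…

-2.92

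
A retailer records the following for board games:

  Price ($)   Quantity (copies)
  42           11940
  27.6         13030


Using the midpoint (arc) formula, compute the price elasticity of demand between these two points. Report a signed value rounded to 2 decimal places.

%ΔQ = (13030 − 11940) / [(11940 + 13030)/2] = 1090/12485 = 0.087304…
%ΔP = (27.6 − 42) / [(42 + 27.6)/2] = -14.4/34.8 = -0.413793…
Arc Ed = %ΔQ / %ΔP = (1090/12485) / (-14.4/34.8) = -0.2109…

-0.21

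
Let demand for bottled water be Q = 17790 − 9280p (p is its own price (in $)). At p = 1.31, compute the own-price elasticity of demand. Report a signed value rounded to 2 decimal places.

-2.16

At the given values, Q = 17790 − 9280(1.31) = 5633.2.
∂Q/∂p = −9280.
E = (-9280) × (1.31/5633.2) = -2.1580…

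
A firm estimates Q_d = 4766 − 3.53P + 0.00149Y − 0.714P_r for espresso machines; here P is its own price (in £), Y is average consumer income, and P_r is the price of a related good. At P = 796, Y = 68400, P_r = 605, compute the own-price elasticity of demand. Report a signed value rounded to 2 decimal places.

At the given values, Q_d = 4766 − 3.53(796) + 0.00149(68400) − 0.714(605) = 1626.066.
∂Q_d/∂P = −3.53.
E = (-3.53) × (796/1626.066) = -1.7280…

-1.73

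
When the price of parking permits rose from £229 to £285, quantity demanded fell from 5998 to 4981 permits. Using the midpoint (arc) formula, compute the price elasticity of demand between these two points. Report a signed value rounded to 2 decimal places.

%ΔQ = (4981 − 5998) / [(5998 + 4981)/2] = -1017/5489.5 = -0.185262…
%ΔP = (285 − 229) / [(229 + 285)/2] = 56/257 = 0.217898…
Arc Ed = %ΔQ / %ΔP = (-1017/5489.5) / (56/257) = -0.8502…

-0.85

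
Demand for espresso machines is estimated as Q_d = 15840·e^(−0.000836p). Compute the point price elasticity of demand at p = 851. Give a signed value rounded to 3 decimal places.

dQ_d/dp = −0.000836·Q_d = -6.50113. At p = 851, Q_d = 7776.47.
Ed = (dQ_d/dp)·(p/Q_d) = (-6.50113) × (851/7776.47) = -0.71143…

-0.711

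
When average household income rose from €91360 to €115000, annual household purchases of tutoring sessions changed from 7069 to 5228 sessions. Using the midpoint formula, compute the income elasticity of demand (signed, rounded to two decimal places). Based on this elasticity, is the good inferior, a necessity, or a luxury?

%ΔQ = (5228 − 7069)/[( 7069 + 5228)/2] = -1841/6148.5 = -0.299422…
%ΔIncome = (115000 − 91360)/[( 91360 + 115000)/2] = 23640/103180 = 0.229114…
E_income = (-1841/6148.5) / (23640/103180) = -1.3068…
E_income < 0 ⇒ inferior good.

-1.31; inferior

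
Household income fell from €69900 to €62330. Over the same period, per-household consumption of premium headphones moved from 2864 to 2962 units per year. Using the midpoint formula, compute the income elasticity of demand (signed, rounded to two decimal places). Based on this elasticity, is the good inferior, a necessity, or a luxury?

-0.29; inferior

%ΔQ = (2962 − 2864)/[( 2864 + 2962)/2] = 98/2913 = 0.033642…
%ΔIncome = (62330 − 69900)/[( 69900 + 62330)/2] = -7570/66115 = -0.114497…
E_income = (98/2913) / (-7570/66115) = -0.2938…
E_income < 0 ⇒ inferior good.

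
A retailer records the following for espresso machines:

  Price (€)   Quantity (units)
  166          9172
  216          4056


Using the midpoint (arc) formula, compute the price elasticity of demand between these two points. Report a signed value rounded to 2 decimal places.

-2.95

%ΔQ = (4056 − 9172) / [(9172 + 4056)/2] = -5116/6614 = -0.773510…
%ΔP = (216 − 166) / [(166 + 216)/2] = 50/191 = 0.261780…
Arc Ed = %ΔQ / %ΔP = (-5116/6614) / (50/191) = -2.9548…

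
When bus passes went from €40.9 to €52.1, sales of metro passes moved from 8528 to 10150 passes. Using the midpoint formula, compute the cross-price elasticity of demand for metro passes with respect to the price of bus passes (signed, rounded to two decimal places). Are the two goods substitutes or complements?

0.72; substitutes

%ΔQ_{metro passes} = (10150 − 8528)/avg = 1622/9339 = 0.173680…
%ΔP_{bus passes} = (52.1 − 40.9)/avg = 11.2/46.5 = 0.240860…
E_cross = (1622/9339) / (11.2/46.5) = 0.7210…
E_cross > 0 ⇒ the goods are substitutes.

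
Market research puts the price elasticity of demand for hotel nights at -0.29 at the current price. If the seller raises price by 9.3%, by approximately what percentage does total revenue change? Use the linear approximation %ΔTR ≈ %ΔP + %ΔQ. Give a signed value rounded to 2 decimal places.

+6.60%

%ΔQ ≈ Ed × %ΔP = (-0.29) × (+9.3%) = -2.6970%
%ΔTR ≈ %ΔP + %ΔQ = (+9.3%) + (-2.6970%) = +6.6030%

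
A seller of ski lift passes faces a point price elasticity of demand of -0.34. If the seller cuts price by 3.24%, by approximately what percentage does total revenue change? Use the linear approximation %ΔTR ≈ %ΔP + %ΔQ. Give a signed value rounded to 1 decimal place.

%ΔQ ≈ Ed × %ΔP = (-0.34) × (-3.24%) = +1.1016%
%ΔTR ≈ %ΔP + %ΔQ = (-3.24%) + (+1.1016%) = -2.1384%

-2.1%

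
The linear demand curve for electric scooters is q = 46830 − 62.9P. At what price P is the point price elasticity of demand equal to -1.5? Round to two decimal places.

446.71

Ed = −62.9P/(46830 − 62.9P). Set this equal to -1.5:
62.9P = 1.5·(46830 − 62.9P) ⇒ 62.9P(1 + 1.5) = 1.5·46830
P = 1.5·46830 / (62.9·2.5) = 446.7090…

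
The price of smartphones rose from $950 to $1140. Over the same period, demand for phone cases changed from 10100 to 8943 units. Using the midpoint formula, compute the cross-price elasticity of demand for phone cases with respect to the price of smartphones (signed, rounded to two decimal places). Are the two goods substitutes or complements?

%ΔQ_{phone cases} = (8943 − 10100)/avg = -1157/9521.5 = -0.121514…
%ΔP_{smartphones} = (1140 − 950)/avg = 190/1045 = 0.181818…
E_cross = (-1157/9521.5) / (190/1045) = -0.6683…
E_cross < 0 ⇒ the goods are complements.

-0.67; complements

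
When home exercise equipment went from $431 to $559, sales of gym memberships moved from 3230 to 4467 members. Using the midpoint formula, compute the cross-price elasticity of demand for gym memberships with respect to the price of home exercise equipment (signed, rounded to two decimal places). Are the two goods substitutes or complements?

%ΔQ_{gym memberships} = (4467 − 3230)/avg = 1237/3848.5 = 0.321423…
%ΔP_{home exercise equipment} = (559 − 431)/avg = 128/495 = 0.258585…
E_cross = (1237/3848.5) / (128/495) = 1.2430…
E_cross > 0 ⇒ the goods are substitutes.

1.24; substitutes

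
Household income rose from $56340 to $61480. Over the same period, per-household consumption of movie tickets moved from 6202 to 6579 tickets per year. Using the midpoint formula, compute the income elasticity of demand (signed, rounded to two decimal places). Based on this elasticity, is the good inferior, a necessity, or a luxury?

0.68; necessity

%ΔQ = (6579 − 6202)/[( 6202 + 6579)/2] = 377/6390.5 = 0.058993…
%ΔIncome = (61480 − 56340)/[( 56340 + 61480)/2] = 5140/58910 = 0.087251…
E_income = (377/6390.5) / (5140/58910) = 0.6761…
0 < E_income < 1 ⇒ normal good, necessity.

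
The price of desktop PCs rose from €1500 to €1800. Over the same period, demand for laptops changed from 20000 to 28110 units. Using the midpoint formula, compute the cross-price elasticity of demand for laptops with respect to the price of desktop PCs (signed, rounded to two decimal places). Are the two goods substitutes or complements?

%ΔQ_{laptops} = (28110 − 20000)/avg = 8110/24055 = 0.337144…
%ΔP_{desktop PCs} = (1800 − 1500)/avg = 300/1650 = 0.181818…
E_cross = (8110/24055) / (300/1650) = 1.8542…
E_cross > 0 ⇒ the goods are substitutes.

1.85; substitutes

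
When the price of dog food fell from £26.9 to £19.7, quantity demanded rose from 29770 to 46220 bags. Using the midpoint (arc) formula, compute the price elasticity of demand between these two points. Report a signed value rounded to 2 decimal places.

-1.40

%ΔQ = (46220 − 29770) / [(29770 + 46220)/2] = 16450/37995 = 0.432951…
%ΔP = (19.7 − 26.9) / [(26.9 + 19.7)/2] = -7.2/23.3 = -0.309012…
Arc Ed = %ΔQ / %ΔP = (16450/37995) / (-7.2/23.3) = -1.4010…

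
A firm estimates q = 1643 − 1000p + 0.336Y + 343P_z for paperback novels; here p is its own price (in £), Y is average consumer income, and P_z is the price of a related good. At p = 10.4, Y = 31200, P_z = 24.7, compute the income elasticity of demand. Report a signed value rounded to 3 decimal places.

1.028

At the given values, q = 1643 − 1000(10.4) + 0.336(31200) + 343(24.7) = 10198.3.
∂q/∂Y = 0.336.
E = (0.336) × (31200/10198.3) = 1.02793…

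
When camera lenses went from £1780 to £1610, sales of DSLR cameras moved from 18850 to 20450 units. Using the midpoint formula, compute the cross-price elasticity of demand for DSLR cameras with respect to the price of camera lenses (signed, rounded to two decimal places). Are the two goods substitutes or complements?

%ΔQ_{DSLR cameras} = (20450 − 18850)/avg = 1600/19650 = 0.081424…
%ΔP_{camera lenses} = (1610 − 1780)/avg = -170/1695 = -0.100294…
E_cross = (1600/19650) / (-170/1695) = -0.8118…
E_cross < 0 ⇒ the goods are complements.

-0.81; complements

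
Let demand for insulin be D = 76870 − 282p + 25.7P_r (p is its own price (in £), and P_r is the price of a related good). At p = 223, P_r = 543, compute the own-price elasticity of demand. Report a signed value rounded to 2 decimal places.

At the given values, D = 76870 − 282(223) + 25.7(543) = 27939.1.
∂D/∂p = −282.
E = (-282) × (223/27939.1) = -2.2508…

-2.25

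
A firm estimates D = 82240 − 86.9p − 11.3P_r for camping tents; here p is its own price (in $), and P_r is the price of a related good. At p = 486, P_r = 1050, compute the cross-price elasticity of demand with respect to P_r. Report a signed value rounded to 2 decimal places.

At the given values, D = 82240 − 86.9(486) − 11.3(1050) = 28141.6.
∂D/∂P_r = -11.3.
E = (-11.3) × (1050/28141.6) = -0.4216…

-0.42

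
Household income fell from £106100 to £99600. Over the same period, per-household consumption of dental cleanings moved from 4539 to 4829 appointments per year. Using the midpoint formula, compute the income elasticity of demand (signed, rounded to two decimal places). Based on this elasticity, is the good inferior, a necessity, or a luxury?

%ΔQ = (4829 − 4539)/[( 4539 + 4829)/2] = 290/4684 = 0.061912…
%ΔIncome = (99600 − 106100)/[( 106100 + 99600)/2] = -6500/102850 = -0.063198…
E_income = (290/4684) / (-6500/102850) = -0.9796…
E_income < 0 ⇒ inferior good.

-0.98; inferior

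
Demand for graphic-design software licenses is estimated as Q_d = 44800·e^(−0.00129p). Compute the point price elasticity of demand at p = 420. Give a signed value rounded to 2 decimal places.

dQ_d/dp = −0.00129·Q_d = -33.6176. At p = 420, Q_d = 26060.2.
Ed = (dQ_d/dp)·(p/Q_d) = (-33.6176) × (420/26060.2) = -0.5418

-0.54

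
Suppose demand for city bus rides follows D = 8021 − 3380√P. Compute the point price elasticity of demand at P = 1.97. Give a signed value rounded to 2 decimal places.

dD/dP = −3380/(2√P) = -1204.08. At P = 1.97, D = 3276.94.
Ed = (dD/dP)·(P/D) = (-1204.08) × (1.97/3276.94) = -0.7238…

-0.72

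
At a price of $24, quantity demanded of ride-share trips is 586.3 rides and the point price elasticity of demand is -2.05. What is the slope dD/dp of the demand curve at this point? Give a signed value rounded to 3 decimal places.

Ed = (dD/dp)·(p/D) ⇒ dD/dp = Ed·D/p = (-2.05)·586.3/24 = -50.07979…

-50.080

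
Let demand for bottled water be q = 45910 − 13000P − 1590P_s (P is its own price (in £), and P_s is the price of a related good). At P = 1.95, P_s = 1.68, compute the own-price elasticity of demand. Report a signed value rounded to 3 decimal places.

At the given values, q = 45910 − 13000(1.95) − 1590(1.68) = 17888.8.
∂q/∂P = −13000.
E = (-13000) × (1.95/17888.8) = -1.41708…

-1.417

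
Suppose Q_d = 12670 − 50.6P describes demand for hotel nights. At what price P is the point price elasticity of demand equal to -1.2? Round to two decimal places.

136.58

Ed = −50.6P/(12670 − 50.6P). Set this equal to -1.2:
50.6P = 1.2·(12670 − 50.6P) ⇒ 50.6P(1 + 1.2) = 1.2·12670
P = 1.2·12670 / (50.6·2.2) = 136.5792…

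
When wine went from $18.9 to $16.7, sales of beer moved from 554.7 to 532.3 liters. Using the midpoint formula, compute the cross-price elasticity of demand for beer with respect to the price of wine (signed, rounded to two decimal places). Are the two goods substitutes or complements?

%ΔQ_{beer} = (532.3 − 554.7)/avg = -22.4/543.5 = -0.041214…
%ΔP_{wine} = (16.7 − 18.9)/avg = -2.2/17.8 = -0.123595…
E_cross = (-22.4/543.5) / (-2.2/17.8) = 0.3334…
E_cross > 0 ⇒ the goods are substitutes.

0.33; substitutes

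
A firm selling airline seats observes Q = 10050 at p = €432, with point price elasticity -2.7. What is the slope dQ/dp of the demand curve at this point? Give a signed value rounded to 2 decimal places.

Ed = (dQ/dp)·(p/Q) ⇒ dQ/dp = Ed·Q/p = (-2.7)·10050/432 = -62.8125

-62.81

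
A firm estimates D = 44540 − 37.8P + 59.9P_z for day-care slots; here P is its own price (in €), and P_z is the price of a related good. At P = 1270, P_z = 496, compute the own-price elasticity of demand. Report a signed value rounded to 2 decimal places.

At the given values, D = 44540 − 37.8(1270) + 59.9(496) = 26244.4.
∂D/∂P = −37.8.
E = (-37.8) × (1270/26244.4) = -1.8291…

-1.83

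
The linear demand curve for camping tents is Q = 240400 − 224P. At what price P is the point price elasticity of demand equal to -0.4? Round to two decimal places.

306.63

Ed = −224P/(240400 − 224P). Set this equal to -0.4:
224P = 0.4·(240400 − 224P) ⇒ 224P(1 + 0.4) = 0.4·240400
P = 0.4·240400 / (224·1.4) = 306.6326…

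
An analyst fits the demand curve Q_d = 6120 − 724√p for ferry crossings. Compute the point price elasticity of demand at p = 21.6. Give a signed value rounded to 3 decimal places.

dQ_d/dp = −724/(2√p) = -77.89. At p = 21.6, Q_d = 2755.15.
Ed = (dQ_d/dp)·(p/Q_d) = (-77.89) × (21.6/2755.15) = -0.61064…

-0.611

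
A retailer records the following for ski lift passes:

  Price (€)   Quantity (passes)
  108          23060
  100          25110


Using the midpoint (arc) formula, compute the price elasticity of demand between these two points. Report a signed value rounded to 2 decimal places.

%ΔQ = (25110 − 23060) / [(23060 + 25110)/2] = 2050/24085 = 0.085115…
%ΔP = (100 − 108) / [(108 + 100)/2] = -8/104 = -0.076923…
Arc Ed = %ΔQ / %ΔP = (2050/24085) / (-8/104) = -1.1064…

-1.11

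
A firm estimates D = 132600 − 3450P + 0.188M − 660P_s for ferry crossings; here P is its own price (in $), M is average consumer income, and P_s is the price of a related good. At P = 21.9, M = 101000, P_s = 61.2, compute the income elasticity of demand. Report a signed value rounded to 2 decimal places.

0.53

At the given values, D = 132600 − 3450(21.9) + 0.188(101000) − 660(61.2) = 35641.
∂D/∂M = 0.188.
E = (0.188) × (101000/35641) = 0.5327…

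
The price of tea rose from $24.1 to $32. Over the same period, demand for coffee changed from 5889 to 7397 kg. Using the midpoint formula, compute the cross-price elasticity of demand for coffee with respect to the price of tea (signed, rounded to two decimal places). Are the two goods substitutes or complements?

%ΔQ_{coffee} = (7397 − 5889)/avg = 1508/6643 = 0.227005…
%ΔP_{tea} = (32 − 24.1)/avg = 7.9/28.05 = 0.281639…
E_cross = (1508/6643) / (7.9/28.05) = 0.8060…
E_cross > 0 ⇒ the goods are substitutes.

0.81; substitutes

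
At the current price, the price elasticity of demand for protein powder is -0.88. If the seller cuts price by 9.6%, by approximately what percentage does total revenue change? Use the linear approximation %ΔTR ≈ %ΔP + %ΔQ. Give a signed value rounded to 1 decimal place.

-1.2%

%ΔQ ≈ Ed × %ΔP = (-0.88) × (-9.6%) = +8.4480%
%ΔTR ≈ %ΔP + %ΔQ = (-9.6%) + (+8.4480%) = -1.1520%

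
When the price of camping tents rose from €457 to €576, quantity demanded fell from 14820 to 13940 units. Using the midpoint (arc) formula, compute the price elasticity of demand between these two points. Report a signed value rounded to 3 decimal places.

-0.266

%ΔQ = (13940 − 14820) / [(14820 + 13940)/2] = -880/14380 = -0.061196…
%ΔP = (576 − 457) / [(457 + 576)/2] = 119/516.5 = 0.230396…
Arc Ed = %ΔQ / %ΔP = (-880/14380) / (119/516.5) = -0.26561…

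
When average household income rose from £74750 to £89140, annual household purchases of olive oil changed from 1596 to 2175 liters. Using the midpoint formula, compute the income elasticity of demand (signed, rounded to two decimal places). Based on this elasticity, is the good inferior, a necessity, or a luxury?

1.75; luxury

%ΔQ = (2175 − 1596)/[( 1596 + 2175)/2] = 579/1885.5 = 0.307080…
%ΔIncome = (89140 − 74750)/[( 74750 + 89140)/2] = 14390/81945 = 0.175605…
E_income = (579/1885.5) / (14390/81945) = 1.7486…
E_income > 1 ⇒ normal good, luxury.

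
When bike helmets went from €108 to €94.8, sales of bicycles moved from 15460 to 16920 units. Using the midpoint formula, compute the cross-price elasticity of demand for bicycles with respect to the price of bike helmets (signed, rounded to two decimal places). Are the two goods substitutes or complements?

%ΔQ_{bicycles} = (16920 − 15460)/avg = 1460/16190 = 0.090179…
%ΔP_{bike helmets} = (94.8 − 108)/avg = -13.2/101.4 = -0.130177…
E_cross = (1460/16190) / (-13.2/101.4) = -0.6927…
E_cross < 0 ⇒ the goods are complements.

-0.69; complements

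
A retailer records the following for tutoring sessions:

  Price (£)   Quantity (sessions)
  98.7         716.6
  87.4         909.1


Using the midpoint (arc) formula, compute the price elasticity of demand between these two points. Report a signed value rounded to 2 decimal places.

-1.95

%ΔQ = (909.1 − 716.6) / [(716.6 + 909.1)/2] = 192.5/812.85 = 0.236821…
%ΔP = (87.4 − 98.7) / [(98.7 + 87.4)/2] = -11.3/93.05 = -0.121440…
Arc Ed = %ΔQ / %ΔP = (192.5/812.85) / (-11.3/93.05) = -1.9501…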